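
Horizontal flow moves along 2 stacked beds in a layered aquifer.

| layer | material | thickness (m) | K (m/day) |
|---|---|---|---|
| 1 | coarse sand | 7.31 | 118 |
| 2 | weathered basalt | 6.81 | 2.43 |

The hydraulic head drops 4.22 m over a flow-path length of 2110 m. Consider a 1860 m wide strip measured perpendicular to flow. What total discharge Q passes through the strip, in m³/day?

3270

Flow is parallel to layering, so each bed carries its own Darcy discharge and the transmissivities add.
Σ(K_i·b_i) = 118×7.31 + 2.43×6.81 = 879.1 m²/day.
Hydraulic gradient i = Δh / L = 4.22 / 2110 = 0.002000.
Q = Σ(K_i·b_i) · W · i = 879.1 × 1860 × 0.002000 = 3270 m³/day.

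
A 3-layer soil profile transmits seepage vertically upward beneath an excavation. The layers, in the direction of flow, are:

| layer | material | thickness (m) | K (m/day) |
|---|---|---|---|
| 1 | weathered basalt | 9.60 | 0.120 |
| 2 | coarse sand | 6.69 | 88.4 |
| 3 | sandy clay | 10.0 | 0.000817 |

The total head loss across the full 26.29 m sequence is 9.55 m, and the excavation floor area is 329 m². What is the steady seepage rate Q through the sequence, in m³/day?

0.255

Flow is perpendicular to layering, so the layers act in series and the equivalent K is the thickness-weighted harmonic mean.
Total thickness L = 9.60 + 6.69 + 10.0 = 26.29 m.
Σ(b_i/K_i) = 9.60/0.120 + 6.69/88.4 + 10.0/0.000817 = 12320 d.
K_eq = L / Σ(b_i/K_i) = 26.29 / 12320 = 0.002134 m/day.
Q = K_eq · A · (Δh/L) = 0.002134 × 329 × (9.55/26.29) = 0.2550 m³/day.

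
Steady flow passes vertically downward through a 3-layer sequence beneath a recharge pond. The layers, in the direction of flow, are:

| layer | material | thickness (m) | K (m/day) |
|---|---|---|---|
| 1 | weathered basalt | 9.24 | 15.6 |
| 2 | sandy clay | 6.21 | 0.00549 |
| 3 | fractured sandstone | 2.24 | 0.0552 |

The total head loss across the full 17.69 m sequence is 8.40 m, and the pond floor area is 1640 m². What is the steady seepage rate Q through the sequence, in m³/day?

Flow is perpendicular to layering, so the layers act in series and the equivalent K is the thickness-weighted harmonic mean.
Total thickness L = 9.24 + 6.21 + 2.24 = 17.69 m.
Σ(b_i/K_i) = 9.24/15.6 + 6.21/0.00549 + 2.24/0.0552 = 1172 d.
K_eq = L / Σ(b_i/K_i) = 17.69 / 1172 = 0.01509 m/day.
Q = K_eq · A · (Δh/L) = 0.01509 × 1640 × (8.40/17.69) = 11.75 m³/day.

11.8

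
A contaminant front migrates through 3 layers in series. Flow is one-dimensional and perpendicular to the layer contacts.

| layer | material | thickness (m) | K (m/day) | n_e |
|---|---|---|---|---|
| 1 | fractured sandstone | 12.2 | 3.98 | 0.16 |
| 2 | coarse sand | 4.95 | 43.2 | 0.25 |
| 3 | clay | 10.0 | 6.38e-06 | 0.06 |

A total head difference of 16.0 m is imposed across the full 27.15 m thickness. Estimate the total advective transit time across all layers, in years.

With flow normal to the layers, continuity requires the same specific discharge q through every layer.
Σ(b_i/K_i) = 12.2/3.98 + 4.95/43.2 + 10.0/6.38e-06 = 1.567e+06 d.
q = Δh / Σ(b_i/K_i) = 16.0 / 1.567e+06 = 1.021e-05 m/day.
In each layer the seepage velocity is v_i = q/n_i, so the layer transit time is t_i = b_i·n_i / q:
  layer 1 (fractured sandstone): t_1 = 12.2 × 0.16 / 1.021e-05 = 1.912e+05 d
  layer 2 (coarse sand): t_2 = 4.95 × 0.25 / 1.021e-05 = 1.212e+05 d
  layer 3 (clay): t_3 = 10.0 × 0.06 / 1.021e-05 = 58778 d
Total t = Σ t_i = 3.712e+05 days = 1016 years.

1020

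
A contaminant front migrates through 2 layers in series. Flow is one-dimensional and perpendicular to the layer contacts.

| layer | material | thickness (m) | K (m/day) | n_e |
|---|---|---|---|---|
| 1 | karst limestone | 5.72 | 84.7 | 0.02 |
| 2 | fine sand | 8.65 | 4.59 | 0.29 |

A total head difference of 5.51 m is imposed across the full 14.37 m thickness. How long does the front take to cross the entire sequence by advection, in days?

0.929

With flow normal to the layers, continuity requires the same specific discharge q through every layer.
Σ(b_i/K_i) = 5.72/84.7 + 8.65/4.59 = 1.952 d.
q = Δh / Σ(b_i/K_i) = 5.51 / 1.952 = 2.823 m/day.
In each layer the seepage velocity is v_i = q/n_i, so the layer transit time is t_i = b_i·n_i / q:
  layer 1 (karst limestone): t_1 = 5.72 × 0.02 / 2.823 = 0.04053 d
  layer 2 (fine sand): t_2 = 8.65 × 0.29 / 2.823 = 0.8887 d
Total t = Σ t_i = 0.9292 days.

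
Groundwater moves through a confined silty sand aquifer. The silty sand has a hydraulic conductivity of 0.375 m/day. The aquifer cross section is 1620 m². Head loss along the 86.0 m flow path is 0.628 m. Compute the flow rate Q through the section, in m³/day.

4.44

Hydraulic gradient i = Δh / L = 0.628 / 86.0 = 0.007302.
Darcy's law: Q = K · A · i = 0.3750 × 1620 × 0.007302 = 4.436 m³/day.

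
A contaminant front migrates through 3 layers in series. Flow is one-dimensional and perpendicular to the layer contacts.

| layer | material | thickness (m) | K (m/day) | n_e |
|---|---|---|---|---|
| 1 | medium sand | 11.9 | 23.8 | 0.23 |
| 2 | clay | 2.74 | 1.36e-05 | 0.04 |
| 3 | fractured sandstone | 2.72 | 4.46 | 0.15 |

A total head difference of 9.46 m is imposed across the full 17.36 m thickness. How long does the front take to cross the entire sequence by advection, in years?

190

With flow normal to the layers, continuity requires the same specific discharge q through every layer.
Σ(b_i/K_i) = 11.9/23.8 + 2.74/1.36e-05 + 2.72/4.46 = 2.015e+05 d.
q = Δh / Σ(b_i/K_i) = 9.46 / 2.015e+05 = 4.695e-05 m/day.
In each layer the seepage velocity is v_i = q/n_i, so the layer transit time is t_i = b_i·n_i / q:
  layer 1 (medium sand): t_1 = 11.9 × 0.23 / 4.695e-05 = 58290 d
  layer 2 (clay): t_2 = 2.74 × 0.04 / 4.695e-05 = 2334 d
  layer 3 (fractured sandstone): t_3 = 2.72 × 0.15 / 4.695e-05 = 8689 d
Total t = Σ t_i = 69314 days = 189.8 years.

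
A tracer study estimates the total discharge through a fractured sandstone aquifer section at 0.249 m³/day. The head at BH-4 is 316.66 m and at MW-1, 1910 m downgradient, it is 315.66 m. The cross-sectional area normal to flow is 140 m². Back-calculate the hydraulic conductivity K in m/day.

3.40

Hydraulic gradient i = (316.66 − 315.66) / 1910 = 1 / 1910 = 0.0005236.
From Q = K·A·i, K = Q / (A·i) = 0.249 / (140.0 × 0.0005236) = 3.397 m/day.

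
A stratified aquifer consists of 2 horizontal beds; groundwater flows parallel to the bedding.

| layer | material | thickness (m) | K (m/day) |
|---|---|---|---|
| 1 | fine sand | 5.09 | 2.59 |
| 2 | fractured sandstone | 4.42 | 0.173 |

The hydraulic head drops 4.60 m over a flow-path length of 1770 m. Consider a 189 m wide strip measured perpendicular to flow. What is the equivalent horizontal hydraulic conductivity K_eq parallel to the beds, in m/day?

1.47

Flow is parallel to layering, so each bed carries its own Darcy discharge and the transmissivities add.
Σ(K_i·b_i) = 2.59×5.09 + 0.173×4.42 = 13.95 m²/day.
Total thickness b = 9.510 m, so K_eq = Σ(K_i·b_i)/b = 1.467 m/day.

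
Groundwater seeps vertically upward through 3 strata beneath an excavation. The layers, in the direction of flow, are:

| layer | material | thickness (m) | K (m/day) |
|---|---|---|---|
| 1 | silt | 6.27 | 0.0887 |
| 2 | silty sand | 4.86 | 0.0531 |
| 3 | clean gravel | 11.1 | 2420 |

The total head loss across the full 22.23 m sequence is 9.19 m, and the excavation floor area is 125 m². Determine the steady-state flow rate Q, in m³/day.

7.08

Flow is perpendicular to layering, so the layers act in series and the equivalent K is the thickness-weighted harmonic mean.
Total thickness L = 6.27 + 4.86 + 11.1 = 22.23 m.
Σ(b_i/K_i) = 6.27/0.0887 + 4.86/0.0531 + 11.1/2420 = 162.2 d.
K_eq = L / Σ(b_i/K_i) = 22.23 / 162.2 = 0.1370 m/day.
Q = K_eq · A · (Δh/L) = 0.1370 × 125 × (9.19/22.23) = 7.082 m³/day.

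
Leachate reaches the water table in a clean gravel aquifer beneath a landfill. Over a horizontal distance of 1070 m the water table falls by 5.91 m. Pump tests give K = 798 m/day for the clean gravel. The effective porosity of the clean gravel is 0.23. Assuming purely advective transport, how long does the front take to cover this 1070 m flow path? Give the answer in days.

55.8

Hydraulic gradient i = Δh / L = 5.91 / 1070 = 0.005523.
Darcy flux q = K · i = 798.0 × 0.005523 = 4.408 m/day.
Seepage velocity v = q / n_e = 4.408 / 0.23 = 19.16 m/day.
Travel time t = L / v = 1070 / 19.16 = 55.83 days.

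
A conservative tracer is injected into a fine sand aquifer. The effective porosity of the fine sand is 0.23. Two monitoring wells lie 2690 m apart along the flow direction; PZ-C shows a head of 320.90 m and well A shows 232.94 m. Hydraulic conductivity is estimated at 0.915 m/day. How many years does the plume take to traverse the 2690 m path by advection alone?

Hydraulic gradient i = (320.90 − 232.94) / 2690 = 87.96 / 2690 = 0.03270.
Darcy flux q = K · i = 0.9150 × 0.03270 = 0.02992 m/day.
Seepage velocity v = q / n_e = 0.02992 / 0.23 = 0.1301 m/day.
Travel time t = L / v = 2690 / 0.1301 = 20679 days = 56.62 years.

56.6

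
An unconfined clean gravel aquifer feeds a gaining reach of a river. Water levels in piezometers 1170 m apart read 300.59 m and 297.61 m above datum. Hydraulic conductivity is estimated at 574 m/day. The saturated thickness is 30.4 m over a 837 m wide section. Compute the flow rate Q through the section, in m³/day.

37200

Cross-sectional area A = 837 × 30.4 = 25445 m².
Hydraulic gradient i = (300.59 − 297.61) / 1170 = 2.98 / 1170 = 0.002547.
Darcy's law: Q = K · A · i = 574.0 × 25445 × 0.002547 = 37200 m³/day.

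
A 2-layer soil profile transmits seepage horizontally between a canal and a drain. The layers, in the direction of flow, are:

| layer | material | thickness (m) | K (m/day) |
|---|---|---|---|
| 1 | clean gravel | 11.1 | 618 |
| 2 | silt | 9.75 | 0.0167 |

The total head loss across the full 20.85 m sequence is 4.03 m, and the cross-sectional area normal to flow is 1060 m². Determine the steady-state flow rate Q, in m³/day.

Flow is perpendicular to layering, so the layers act in series and the equivalent K is the thickness-weighted harmonic mean.
Total thickness L = 11.1 + 9.75 = 20.85 m.
Σ(b_i/K_i) = 11.1/618 + 9.75/0.0167 = 583.9 d.
K_eq = L / Σ(b_i/K_i) = 20.85 / 583.9 = 0.03571 m/day.
Q = K_eq · A · (Δh/L) = 0.03571 × 1060 × (4.03/20.85) = 7.317 m³/day.

7.32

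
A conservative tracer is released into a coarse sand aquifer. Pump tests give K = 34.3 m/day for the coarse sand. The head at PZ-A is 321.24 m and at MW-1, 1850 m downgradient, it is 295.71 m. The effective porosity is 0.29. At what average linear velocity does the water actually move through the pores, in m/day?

1.63

Hydraulic gradient i = (321.24 − 295.71) / 1850 = 25.53 / 1850 = 0.01380.
Darcy flux q = K · i = 34.30 × 0.01380 = 0.4733 m/day.
Seepage velocity v = q / n_e = 0.4733 / 0.29 = 1.632 m/day.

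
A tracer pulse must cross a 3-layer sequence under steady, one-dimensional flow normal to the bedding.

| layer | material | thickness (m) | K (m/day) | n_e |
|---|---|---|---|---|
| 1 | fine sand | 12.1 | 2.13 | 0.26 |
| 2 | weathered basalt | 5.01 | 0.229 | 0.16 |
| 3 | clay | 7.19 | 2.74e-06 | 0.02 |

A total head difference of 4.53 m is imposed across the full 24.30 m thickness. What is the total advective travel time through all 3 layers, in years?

6490

With flow normal to the layers, continuity requires the same specific discharge q through every layer.
Σ(b_i/K_i) = 12.1/2.13 + 5.01/0.229 + 7.19/2.74e-06 = 2.624e+06 d.
q = Δh / Σ(b_i/K_i) = 4.53 / 2.624e+06 = 1.726e-06 m/day.
In each layer the seepage velocity is v_i = q/n_i, so the layer transit time is t_i = b_i·n_i / q:
  layer 1 (fine sand): t_1 = 12.1 × 0.26 / 1.726e-06 = 1.822e+06 d
  layer 2 (weathered basalt): t_2 = 5.01 × 0.16 / 1.726e-06 = 4.643e+05 d
  layer 3 (clay): t_3 = 7.19 × 0.02 / 1.726e-06 = 83300 d
Total t = Σ t_i = 2.370e+06 days = 6489 years.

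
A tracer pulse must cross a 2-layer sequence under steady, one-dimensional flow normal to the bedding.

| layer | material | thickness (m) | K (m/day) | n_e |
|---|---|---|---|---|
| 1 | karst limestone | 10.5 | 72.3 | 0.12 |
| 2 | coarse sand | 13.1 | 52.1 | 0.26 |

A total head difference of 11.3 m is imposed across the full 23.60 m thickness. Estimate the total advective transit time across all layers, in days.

With flow normal to the layers, continuity requires the same specific discharge q through every layer.
Σ(b_i/K_i) = 10.5/72.3 + 13.1/52.1 = 0.3967 d.
q = Δh / Σ(b_i/K_i) = 11.3 / 0.3967 = 28.49 m/day.
In each layer the seepage velocity is v_i = q/n_i, so the layer transit time is t_i = b_i·n_i / q:
  layer 1 (karst limestone): t_1 = 10.5 × 0.12 / 28.49 = 0.04423 d
  layer 2 (coarse sand): t_2 = 13.1 × 0.26 / 28.49 = 0.1196 d
Total t = Σ t_i = 0.1638 days.

0.164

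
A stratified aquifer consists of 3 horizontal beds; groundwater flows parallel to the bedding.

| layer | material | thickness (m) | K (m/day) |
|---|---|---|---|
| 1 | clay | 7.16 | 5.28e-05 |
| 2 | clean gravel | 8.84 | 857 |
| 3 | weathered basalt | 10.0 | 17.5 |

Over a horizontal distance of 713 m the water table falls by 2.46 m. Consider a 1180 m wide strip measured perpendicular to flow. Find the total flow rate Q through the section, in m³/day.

31600

Flow is parallel to layering, so each bed carries its own Darcy discharge and the transmissivities add.
Σ(K_i·b_i) = 5.28e-05×7.16 + 857×8.84 + 17.5×10.0 = 7751 m²/day.
Hydraulic gradient i = Δh / L = 2.46 / 713 = 0.003450.
Q = Σ(K_i·b_i) · W · i = 7751 × 1180 × 0.003450 = 31556 m³/day.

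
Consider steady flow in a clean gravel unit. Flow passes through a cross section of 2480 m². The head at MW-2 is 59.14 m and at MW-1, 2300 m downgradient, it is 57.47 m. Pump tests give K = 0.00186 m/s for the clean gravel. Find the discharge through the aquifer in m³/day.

289

Convert K: 0.00186 m/s × 86400 = 160.7 m/day.
Hydraulic gradient i = (59.14 − 57.47) / 2300 = 1.67 / 2300 = 0.0007261.
Darcy's law: Q = K · A · i = 160.7 × 2480 × 0.0007261 = 289.4 m³/day.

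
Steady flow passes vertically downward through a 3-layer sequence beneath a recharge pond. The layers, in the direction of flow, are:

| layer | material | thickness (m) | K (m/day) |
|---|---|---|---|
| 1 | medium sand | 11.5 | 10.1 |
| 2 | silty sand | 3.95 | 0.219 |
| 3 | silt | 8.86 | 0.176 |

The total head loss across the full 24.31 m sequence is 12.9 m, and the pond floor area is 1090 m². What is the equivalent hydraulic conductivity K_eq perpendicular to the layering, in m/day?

Flow is perpendicular to layering, so the layers act in series and the equivalent K is the thickness-weighted harmonic mean.
Total thickness L = 11.5 + 3.95 + 8.86 = 24.31 m.
Σ(b_i/K_i) = 11.5/10.1 + 3.95/0.219 + 8.86/0.176 = 69.52 d.
K_eq = L / Σ(b_i/K_i) = 24.31 / 69.52 = 0.3497 m/day.

0.350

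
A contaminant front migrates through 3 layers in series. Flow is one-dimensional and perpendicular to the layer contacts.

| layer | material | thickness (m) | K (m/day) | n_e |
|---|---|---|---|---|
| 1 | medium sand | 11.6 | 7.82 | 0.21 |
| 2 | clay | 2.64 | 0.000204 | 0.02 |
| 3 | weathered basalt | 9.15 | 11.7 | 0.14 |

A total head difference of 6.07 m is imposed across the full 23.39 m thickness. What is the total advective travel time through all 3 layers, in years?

22.0

With flow normal to the layers, continuity requires the same specific discharge q through every layer.
Σ(b_i/K_i) = 11.6/7.82 + 2.64/0.000204 + 9.15/11.7 = 12943 d.
q = Δh / Σ(b_i/K_i) = 6.07 / 12943 = 0.0004690 m/day.
In each layer the seepage velocity is v_i = q/n_i, so the layer transit time is t_i = b_i·n_i / q:
  layer 1 (medium sand): t_1 = 11.6 × 0.21 / 0.0004690 = 5194 d
  layer 2 (clay): t_2 = 2.64 × 0.02 / 0.0004690 = 112.6 d
  layer 3 (weathered basalt): t_3 = 9.15 × 0.14 / 0.0004690 = 2732 d
Total t = Σ t_i = 8039 days = 22.01 years.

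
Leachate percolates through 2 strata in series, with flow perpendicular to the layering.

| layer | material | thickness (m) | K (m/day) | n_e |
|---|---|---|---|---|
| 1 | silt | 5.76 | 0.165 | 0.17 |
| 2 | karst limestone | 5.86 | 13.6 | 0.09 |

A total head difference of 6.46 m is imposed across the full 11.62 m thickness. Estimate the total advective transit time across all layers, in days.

8.24

With flow normal to the layers, continuity requires the same specific discharge q through every layer.
Σ(b_i/K_i) = 5.76/0.165 + 5.86/13.6 = 35.34 d.
q = Δh / Σ(b_i/K_i) = 6.46 / 35.34 = 0.1828 m/day.
In each layer the seepage velocity is v_i = q/n_i, so the layer transit time is t_i = b_i·n_i / q:
  layer 1 (silt): t_1 = 5.76 × 0.17 / 0.1828 = 5.357 d
  layer 2 (karst limestone): t_2 = 5.86 × 0.09 / 0.1828 = 2.885 d
Total t = Σ t_i = 8.242 days.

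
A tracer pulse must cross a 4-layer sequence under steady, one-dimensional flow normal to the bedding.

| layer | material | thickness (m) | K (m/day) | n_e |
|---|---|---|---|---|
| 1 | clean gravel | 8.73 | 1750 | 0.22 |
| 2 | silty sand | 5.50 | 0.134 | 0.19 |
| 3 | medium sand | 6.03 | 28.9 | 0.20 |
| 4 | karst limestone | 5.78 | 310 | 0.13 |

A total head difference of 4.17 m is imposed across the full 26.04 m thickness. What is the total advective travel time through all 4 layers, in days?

With flow normal to the layers, continuity requires the same specific discharge q through every layer.
Σ(b_i/K_i) = 8.73/1750 + 5.50/0.134 + 6.03/28.9 + 5.78/310 = 41.28 d.
q = Δh / Σ(b_i/K_i) = 4.17 / 41.28 = 0.1010 m/day.
In each layer the seepage velocity is v_i = q/n_i, so the layer transit time is t_i = b_i·n_i / q:
  layer 1 (clean gravel): t_1 = 8.73 × 0.22 / 0.1010 = 19.01 d
  layer 2 (silty sand): t_2 = 5.50 × 0.19 / 0.1010 = 10.34 d
  layer 3 (medium sand): t_3 = 6.03 × 0.20 / 0.1010 = 11.94 d
  layer 4 (karst limestone): t_4 = 5.78 × 0.13 / 0.1010 = 7.438 d
Total t = Σ t_i = 48.73 days.

48.7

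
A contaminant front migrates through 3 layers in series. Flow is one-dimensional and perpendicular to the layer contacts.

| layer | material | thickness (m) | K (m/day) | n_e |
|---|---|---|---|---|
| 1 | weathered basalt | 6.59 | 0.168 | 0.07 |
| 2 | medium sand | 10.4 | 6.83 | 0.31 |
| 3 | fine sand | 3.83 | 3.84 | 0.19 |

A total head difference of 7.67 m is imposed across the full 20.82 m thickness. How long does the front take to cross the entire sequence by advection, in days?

24.0

With flow normal to the layers, continuity requires the same specific discharge q through every layer.
Σ(b_i/K_i) = 6.59/0.168 + 10.4/6.83 + 3.83/3.84 = 41.75 d.
q = Δh / Σ(b_i/K_i) = 7.67 / 41.75 = 0.1837 m/day.
In each layer the seepage velocity is v_i = q/n_i, so the layer transit time is t_i = b_i·n_i / q:
  layer 1 (weathered basalt): t_1 = 6.59 × 0.07 / 0.1837 = 2.511 d
  layer 2 (medium sand): t_2 = 10.4 × 0.31 / 0.1837 = 17.55 d
  layer 3 (fine sand): t_3 = 3.83 × 0.19 / 0.1837 = 3.961 d
Total t = Σ t_i = 24.02 days.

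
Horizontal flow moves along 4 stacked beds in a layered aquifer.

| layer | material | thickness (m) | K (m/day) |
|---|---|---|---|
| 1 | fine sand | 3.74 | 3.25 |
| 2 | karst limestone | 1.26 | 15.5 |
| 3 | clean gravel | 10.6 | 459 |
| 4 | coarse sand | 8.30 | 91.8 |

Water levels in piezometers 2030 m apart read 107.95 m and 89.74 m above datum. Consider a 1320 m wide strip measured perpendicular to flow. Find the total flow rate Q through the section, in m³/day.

67000

Flow is parallel to layering, so each bed carries its own Darcy discharge and the transmissivities add.
Σ(K_i·b_i) = 3.25×3.74 + 15.5×1.26 + 459×10.6 + 91.8×8.30 = 5659 m²/day.
Hydraulic gradient i = (107.95 − 89.74) / 2030 = 18.21 / 2030 = 0.008970.
Q = Σ(K_i·b_i) · W · i = 5659 × 1320 × 0.008970 = 67008 m³/day.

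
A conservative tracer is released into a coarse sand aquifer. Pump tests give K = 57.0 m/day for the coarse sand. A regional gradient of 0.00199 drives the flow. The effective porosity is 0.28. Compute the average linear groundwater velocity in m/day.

0.405

Hydraulic gradient i = 0.00199.
Darcy flux q = K · i = 57.00 × 0.001990 = 0.1134 m/day.
Seepage velocity v = q / n_e = 0.1134 / 0.28 = 0.4051 m/day.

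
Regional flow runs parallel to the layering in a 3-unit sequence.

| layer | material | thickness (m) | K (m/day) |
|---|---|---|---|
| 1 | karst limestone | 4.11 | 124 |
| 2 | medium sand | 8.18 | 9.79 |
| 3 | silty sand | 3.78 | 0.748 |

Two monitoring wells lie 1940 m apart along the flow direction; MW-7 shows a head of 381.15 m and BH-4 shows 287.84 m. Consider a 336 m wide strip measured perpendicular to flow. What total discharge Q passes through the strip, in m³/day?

9580

Flow is parallel to layering, so each bed carries its own Darcy discharge and the transmissivities add.
Σ(K_i·b_i) = 124×4.11 + 9.79×8.18 + 0.748×3.78 = 592.5 m²/day.
Hydraulic gradient i = (381.15 − 287.84) / 1940 = 93.31 / 1940 = 0.04810.
Q = Σ(K_i·b_i) · W · i = 592.5 × 336 × 0.04810 = 9576 m³/day.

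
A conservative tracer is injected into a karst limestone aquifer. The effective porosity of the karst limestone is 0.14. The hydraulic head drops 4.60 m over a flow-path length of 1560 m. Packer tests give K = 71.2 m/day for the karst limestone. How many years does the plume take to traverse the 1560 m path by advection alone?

2.85

Hydraulic gradient i = Δh / L = 4.60 / 1560 = 0.002949.
Darcy flux q = K · i = 71.20 × 0.002949 = 0.2099 m/day.
Seepage velocity v = q / n_e = 0.2099 / 0.14 = 1.500 m/day.
Travel time t = L / v = 1560 / 1.500 = 1040 days = 2.848 years.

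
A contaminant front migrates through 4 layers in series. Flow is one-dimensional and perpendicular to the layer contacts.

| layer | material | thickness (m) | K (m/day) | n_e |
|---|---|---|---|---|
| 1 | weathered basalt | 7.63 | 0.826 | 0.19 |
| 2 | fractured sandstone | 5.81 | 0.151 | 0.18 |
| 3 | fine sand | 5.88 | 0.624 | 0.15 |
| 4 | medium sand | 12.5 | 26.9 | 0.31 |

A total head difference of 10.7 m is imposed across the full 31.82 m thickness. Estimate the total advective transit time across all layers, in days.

39.0

With flow normal to the layers, continuity requires the same specific discharge q through every layer.
Σ(b_i/K_i) = 7.63/0.826 + 5.81/0.151 + 5.88/0.624 + 12.5/26.9 = 57.60 d.
q = Δh / Σ(b_i/K_i) = 10.7 / 57.60 = 0.1858 m/day.
In each layer the seepage velocity is v_i = q/n_i, so the layer transit time is t_i = b_i·n_i / q:
  layer 1 (weathered basalt): t_1 = 7.63 × 0.19 / 0.1858 = 7.804 d
  layer 2 (fractured sandstone): t_2 = 5.81 × 0.18 / 0.1858 = 5.630 d
  layer 3 (fine sand): t_3 = 5.88 × 0.15 / 0.1858 = 4.748 d
  layer 4 (medium sand): t_4 = 12.5 × 0.31 / 0.1858 = 20.86 d
Total t = Σ t_i = 39.04 days.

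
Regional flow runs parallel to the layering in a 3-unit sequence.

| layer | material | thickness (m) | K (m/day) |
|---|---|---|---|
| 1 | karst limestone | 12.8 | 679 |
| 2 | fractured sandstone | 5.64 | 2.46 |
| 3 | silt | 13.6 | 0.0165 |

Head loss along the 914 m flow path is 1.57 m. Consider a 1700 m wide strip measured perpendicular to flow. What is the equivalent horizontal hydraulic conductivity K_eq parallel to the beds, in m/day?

272

Flow is parallel to layering, so each bed carries its own Darcy discharge and the transmissivities add.
Σ(K_i·b_i) = 679×12.8 + 2.46×5.64 + 0.0165×13.6 = 8705 m²/day.
Total thickness b = 32.04 m, so K_eq = Σ(K_i·b_i)/b = 271.7 m/day.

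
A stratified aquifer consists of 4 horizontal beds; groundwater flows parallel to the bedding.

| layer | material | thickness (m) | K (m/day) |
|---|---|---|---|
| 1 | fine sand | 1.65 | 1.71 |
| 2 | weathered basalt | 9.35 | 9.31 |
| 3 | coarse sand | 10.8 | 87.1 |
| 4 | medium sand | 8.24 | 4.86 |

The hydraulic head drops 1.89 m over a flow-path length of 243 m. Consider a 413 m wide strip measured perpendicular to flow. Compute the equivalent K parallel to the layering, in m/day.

Flow is parallel to layering, so each bed carries its own Darcy discharge and the transmissivities add.
Σ(K_i·b_i) = 1.71×1.65 + 9.31×9.35 + 87.1×10.8 + 4.86×8.24 = 1071 m²/day.
Total thickness b = 30.04 m, so K_eq = Σ(K_i·b_i)/b = 35.64 m/day.

35.6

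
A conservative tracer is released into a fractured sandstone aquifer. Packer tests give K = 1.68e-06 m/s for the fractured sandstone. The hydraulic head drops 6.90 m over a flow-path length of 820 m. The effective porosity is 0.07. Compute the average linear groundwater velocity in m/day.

Convert K: 1.68e-06 m/s × 86400 = 0.1452 m/day.
Hydraulic gradient i = Δh / L = 6.90 / 820 = 0.008415.
Darcy flux q = K · i = 0.1452 × 0.008415 = 0.001221 m/day.
Seepage velocity v = q / n_e = 0.001221 / 0.07 = 0.01745 m/day.

0.0174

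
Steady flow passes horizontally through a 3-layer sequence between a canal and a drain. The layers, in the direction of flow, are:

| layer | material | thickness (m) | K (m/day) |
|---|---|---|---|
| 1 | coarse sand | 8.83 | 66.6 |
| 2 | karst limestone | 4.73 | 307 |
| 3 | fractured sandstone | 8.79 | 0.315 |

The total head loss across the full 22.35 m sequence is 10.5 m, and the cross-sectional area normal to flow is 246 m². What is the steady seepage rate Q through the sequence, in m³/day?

92.1

Flow is perpendicular to layering, so the layers act in series and the equivalent K is the thickness-weighted harmonic mean.
Total thickness L = 8.83 + 4.73 + 8.79 = 22.35 m.
Σ(b_i/K_i) = 8.83/66.6 + 4.73/307 + 8.79/0.315 = 28.05 d.
K_eq = L / Σ(b_i/K_i) = 22.35 / 28.05 = 0.7967 m/day.
Q = K_eq · A · (Δh/L) = 0.7967 × 246 × (10.5/22.35) = 92.08 m³/day.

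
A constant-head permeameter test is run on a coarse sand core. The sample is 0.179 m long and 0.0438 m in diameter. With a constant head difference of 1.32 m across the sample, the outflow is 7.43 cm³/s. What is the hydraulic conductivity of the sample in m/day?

Cross-sectional area A = π·(d/2)² = π × (0.0438/2)² = 0.001507 m².
Convert discharge: 7.43 cm³/s = 7.430e-06 m³/s.
Darcy's law rearranged: K = Q·L / (A·Δh) = 7.430e-06 × 0.179 / (0.001507 × 1.32) = 0.0006687 m/s = 57.78 m/day.

57.8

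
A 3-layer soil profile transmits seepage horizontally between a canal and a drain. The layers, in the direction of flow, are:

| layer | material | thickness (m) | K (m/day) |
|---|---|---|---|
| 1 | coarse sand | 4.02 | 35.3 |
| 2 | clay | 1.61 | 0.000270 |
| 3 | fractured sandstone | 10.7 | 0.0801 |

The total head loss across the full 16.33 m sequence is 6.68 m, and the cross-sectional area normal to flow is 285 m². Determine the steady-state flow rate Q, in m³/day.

0.312

Flow is perpendicular to layering, so the layers act in series and the equivalent K is the thickness-weighted harmonic mean.
Total thickness L = 4.02 + 1.61 + 10.7 = 16.33 m.
Σ(b_i/K_i) = 4.02/35.3 + 1.61/0.000270 + 10.7/0.0801 = 6097 d.
K_eq = L / Σ(b_i/K_i) = 16.33 / 6097 = 0.002679 m/day.
Q = K_eq · A · (Δh/L) = 0.002679 × 285 × (6.68/16.33) = 0.3123 m³/day.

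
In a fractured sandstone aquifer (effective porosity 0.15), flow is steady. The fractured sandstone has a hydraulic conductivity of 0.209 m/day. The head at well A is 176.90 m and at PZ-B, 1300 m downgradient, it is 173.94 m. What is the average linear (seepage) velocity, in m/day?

0.00317

Hydraulic gradient i = (176.90 − 173.94) / 1300 = 2.96 / 1300 = 0.002277.
Darcy flux q = K · i = 0.2090 × 0.002277 = 0.0004759 m/day.
Seepage velocity v = q / n_e = 0.0004759 / 0.15 = 0.003173 m/day.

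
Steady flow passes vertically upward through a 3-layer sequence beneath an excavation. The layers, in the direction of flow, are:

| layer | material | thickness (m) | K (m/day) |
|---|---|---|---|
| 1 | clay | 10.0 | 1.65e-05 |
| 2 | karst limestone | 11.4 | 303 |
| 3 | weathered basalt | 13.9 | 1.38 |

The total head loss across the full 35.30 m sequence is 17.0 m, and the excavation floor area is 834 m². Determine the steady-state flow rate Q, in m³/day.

Flow is perpendicular to layering, so the layers act in series and the equivalent K is the thickness-weighted harmonic mean.
Total thickness L = 10.0 + 11.4 + 13.9 = 35.30 m.
Σ(b_i/K_i) = 10.0/1.65e-05 + 11.4/303 + 13.9/1.38 = 6.061e+05 d.
K_eq = L / Σ(b_i/K_i) = 35.30 / 6.061e+05 = 5.824e-05 m/day.
Q = K_eq · A · (Δh/L) = 5.824e-05 × 834 × (17.0/35.30) = 0.02339 m³/day.

0.0234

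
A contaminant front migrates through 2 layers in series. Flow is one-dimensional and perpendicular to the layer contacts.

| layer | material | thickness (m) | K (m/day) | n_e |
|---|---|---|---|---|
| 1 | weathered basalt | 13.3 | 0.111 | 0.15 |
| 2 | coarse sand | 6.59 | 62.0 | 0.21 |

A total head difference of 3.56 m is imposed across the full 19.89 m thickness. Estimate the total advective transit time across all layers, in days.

114

With flow normal to the layers, continuity requires the same specific discharge q through every layer.
Σ(b_i/K_i) = 13.3/0.111 + 6.59/62.0 = 119.9 d.
q = Δh / Σ(b_i/K_i) = 3.56 / 119.9 = 0.02968 m/day.
In each layer the seepage velocity is v_i = q/n_i, so the layer transit time is t_i = b_i·n_i / q:
  layer 1 (weathered basalt): t_1 = 13.3 × 0.15 / 0.02968 = 67.21 d
  layer 2 (coarse sand): t_2 = 6.59 × 0.21 / 0.02968 = 46.62 d
Total t = Σ t_i = 113.8 days.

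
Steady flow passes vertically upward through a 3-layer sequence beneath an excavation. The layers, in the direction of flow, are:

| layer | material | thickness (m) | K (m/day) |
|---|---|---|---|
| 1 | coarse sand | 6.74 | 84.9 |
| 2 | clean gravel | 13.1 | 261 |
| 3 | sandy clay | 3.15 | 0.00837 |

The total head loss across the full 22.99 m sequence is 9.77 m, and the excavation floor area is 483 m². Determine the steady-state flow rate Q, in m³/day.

Flow is perpendicular to layering, so the layers act in series and the equivalent K is the thickness-weighted harmonic mean.
Total thickness L = 6.74 + 13.1 + 3.15 = 22.99 m.
Σ(b_i/K_i) = 6.74/84.9 + 13.1/261 + 3.15/0.00837 = 376.5 d.
K_eq = L / Σ(b_i/K_i) = 22.99 / 376.5 = 0.06107 m/day.
Q = K_eq · A · (Δh/L) = 0.06107 × 483 × (9.77/22.99) = 12.53 m³/day.

12.5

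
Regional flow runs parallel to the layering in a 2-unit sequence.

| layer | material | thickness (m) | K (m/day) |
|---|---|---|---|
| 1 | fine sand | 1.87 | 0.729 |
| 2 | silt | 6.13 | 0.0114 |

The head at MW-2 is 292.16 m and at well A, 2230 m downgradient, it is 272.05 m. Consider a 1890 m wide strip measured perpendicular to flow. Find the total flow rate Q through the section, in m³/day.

Flow is parallel to layering, so each bed carries its own Darcy discharge and the transmissivities add.
Σ(K_i·b_i) = 0.729×1.87 + 0.0114×6.13 = 1.433 m²/day.
Hydraulic gradient i = (292.16 − 272.05) / 2230 = 20.11 / 2230 = 0.009018.
Q = Σ(K_i·b_i) · W · i = 1.433 × 1890 × 0.009018 = 24.43 m³/day.

24.4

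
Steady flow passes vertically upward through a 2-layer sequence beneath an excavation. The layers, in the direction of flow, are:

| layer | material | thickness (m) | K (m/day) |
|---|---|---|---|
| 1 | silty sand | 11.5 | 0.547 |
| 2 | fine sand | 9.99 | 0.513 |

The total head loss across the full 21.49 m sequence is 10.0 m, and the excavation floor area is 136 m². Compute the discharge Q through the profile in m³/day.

Flow is perpendicular to layering, so the layers act in series and the equivalent K is the thickness-weighted harmonic mean.
Total thickness L = 11.5 + 9.99 = 21.49 m.
Σ(b_i/K_i) = 11.5/0.547 + 9.99/0.513 = 40.50 d.
K_eq = L / Σ(b_i/K_i) = 21.49 / 40.50 = 0.5307 m/day.
Q = K_eq · A · (Δh/L) = 0.5307 × 136 × (10.0/21.49) = 33.58 m³/day.

33.6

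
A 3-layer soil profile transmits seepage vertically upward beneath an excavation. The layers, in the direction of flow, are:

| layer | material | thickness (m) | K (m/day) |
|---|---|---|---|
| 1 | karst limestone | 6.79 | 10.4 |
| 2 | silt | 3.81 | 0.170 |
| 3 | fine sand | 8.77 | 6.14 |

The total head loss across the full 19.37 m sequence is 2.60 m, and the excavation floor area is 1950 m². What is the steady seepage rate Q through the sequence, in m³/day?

207

Flow is perpendicular to layering, so the layers act in series and the equivalent K is the thickness-weighted harmonic mean.
Total thickness L = 6.79 + 3.81 + 8.77 = 19.37 m.
Σ(b_i/K_i) = 6.79/10.4 + 3.81/0.170 + 8.77/6.14 = 24.49 d.
K_eq = L / Σ(b_i/K_i) = 19.37 / 24.49 = 0.7908 m/day.
Q = K_eq · A · (Δh/L) = 0.7908 × 1950 × (2.60/19.37) = 207.0 m³/day.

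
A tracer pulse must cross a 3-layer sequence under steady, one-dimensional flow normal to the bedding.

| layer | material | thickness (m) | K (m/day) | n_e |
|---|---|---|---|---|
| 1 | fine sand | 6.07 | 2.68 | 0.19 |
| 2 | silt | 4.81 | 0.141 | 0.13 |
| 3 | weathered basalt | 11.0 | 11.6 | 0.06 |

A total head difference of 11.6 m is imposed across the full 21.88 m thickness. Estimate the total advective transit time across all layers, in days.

With flow normal to the layers, continuity requires the same specific discharge q through every layer.
Σ(b_i/K_i) = 6.07/2.68 + 4.81/0.141 + 11.0/11.6 = 37.33 d.
q = Δh / Σ(b_i/K_i) = 11.6 / 37.33 = 0.3108 m/day.
In each layer the seepage velocity is v_i = q/n_i, so the layer transit time is t_i = b_i·n_i / q:
  layer 1 (fine sand): t_1 = 6.07 × 0.19 / 0.3108 = 3.711 d
  layer 2 (silt): t_2 = 4.81 × 0.13 / 0.3108 = 2.012 d
  layer 3 (weathered basalt): t_3 = 11.0 × 0.06 / 0.3108 = 2.124 d
Total t = Σ t_i = 7.847 days.

7.85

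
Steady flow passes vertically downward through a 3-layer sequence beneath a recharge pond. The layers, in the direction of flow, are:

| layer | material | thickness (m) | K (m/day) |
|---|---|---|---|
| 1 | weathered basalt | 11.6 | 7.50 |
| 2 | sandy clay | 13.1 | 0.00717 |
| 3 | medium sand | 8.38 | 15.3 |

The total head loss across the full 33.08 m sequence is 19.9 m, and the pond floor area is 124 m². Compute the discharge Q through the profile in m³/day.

Flow is perpendicular to layering, so the layers act in series and the equivalent K is the thickness-weighted harmonic mean.
Total thickness L = 11.6 + 13.1 + 8.38 = 33.08 m.
Σ(b_i/K_i) = 11.6/7.50 + 13.1/0.00717 + 8.38/15.3 = 1829 d.
K_eq = L / Σ(b_i/K_i) = 33.08 / 1829 = 0.01808 m/day.
Q = K_eq · A · (Δh/L) = 0.01808 × 124 × (19.9/33.08) = 1.349 m³/day.

1.35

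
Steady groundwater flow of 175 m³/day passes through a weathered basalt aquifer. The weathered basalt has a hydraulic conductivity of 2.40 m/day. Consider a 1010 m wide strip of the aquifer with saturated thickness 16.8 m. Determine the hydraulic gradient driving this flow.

0.00430

Cross-sectional area A = 1010 × 16.8 = 16968 m².
From Q = K·A·i, i = Q / (K·A) = 175 / (2.400 × 16968) = 0.004297.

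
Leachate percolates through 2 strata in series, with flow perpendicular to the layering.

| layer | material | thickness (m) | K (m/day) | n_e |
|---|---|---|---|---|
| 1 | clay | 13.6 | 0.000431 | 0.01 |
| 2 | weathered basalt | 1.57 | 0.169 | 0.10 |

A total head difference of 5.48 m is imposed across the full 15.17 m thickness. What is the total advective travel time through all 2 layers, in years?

4.62

With flow normal to the layers, continuity requires the same specific discharge q through every layer.
Σ(b_i/K_i) = 13.6/0.000431 + 1.57/0.169 = 31564 d.
q = Δh / Σ(b_i/K_i) = 5.48 / 31564 = 0.0001736 m/day.
In each layer the seepage velocity is v_i = q/n_i, so the layer transit time is t_i = b_i·n_i / q:
  layer 1 (clay): t_1 = 13.6 × 0.01 / 0.0001736 = 783.3 d
  layer 2 (weathered basalt): t_2 = 1.57 × 0.10 / 0.0001736 = 904.3 d
Total t = Σ t_i = 1688 days = 4.620 years.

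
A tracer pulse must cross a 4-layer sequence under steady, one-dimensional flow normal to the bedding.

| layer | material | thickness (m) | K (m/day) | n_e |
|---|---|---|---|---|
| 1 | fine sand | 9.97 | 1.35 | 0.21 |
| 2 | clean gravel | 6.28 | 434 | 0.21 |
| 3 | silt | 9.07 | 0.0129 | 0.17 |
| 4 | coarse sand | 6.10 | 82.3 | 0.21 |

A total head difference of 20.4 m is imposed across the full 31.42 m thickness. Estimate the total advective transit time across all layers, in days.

217

With flow normal to the layers, continuity requires the same specific discharge q through every layer.
Σ(b_i/K_i) = 9.97/1.35 + 6.28/434 + 9.07/0.0129 + 6.10/82.3 = 710.6 d.
q = Δh / Σ(b_i/K_i) = 20.4 / 710.6 = 0.02871 m/day.
In each layer the seepage velocity is v_i = q/n_i, so the layer transit time is t_i = b_i·n_i / q:
  layer 1 (fine sand): t_1 = 9.97 × 0.21 / 0.02871 = 72.93 d
  layer 2 (clean gravel): t_2 = 6.28 × 0.21 / 0.02871 = 45.94 d
  layer 3 (silt): t_3 = 9.07 × 0.17 / 0.02871 = 53.71 d
  layer 4 (coarse sand): t_4 = 6.10 × 0.21 / 0.02871 = 44.62 d
Total t = Σ t_i = 217.2 days.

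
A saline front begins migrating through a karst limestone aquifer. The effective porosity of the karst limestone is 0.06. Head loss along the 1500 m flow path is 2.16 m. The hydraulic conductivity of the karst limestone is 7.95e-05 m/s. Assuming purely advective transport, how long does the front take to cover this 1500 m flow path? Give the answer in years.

Convert K: 7.95e-05 m/s × 86400 = 6.869 m/day.
Hydraulic gradient i = Δh / L = 2.16 / 1500 = 0.001440.
Darcy flux q = K · i = 6.869 × 0.001440 = 0.009891 m/day.
Seepage velocity v = q / n_e = 0.009891 / 0.06 = 0.1649 m/day.
Travel time t = L / v = 1500 / 0.1649 = 9099 days = 24.91 years.

24.9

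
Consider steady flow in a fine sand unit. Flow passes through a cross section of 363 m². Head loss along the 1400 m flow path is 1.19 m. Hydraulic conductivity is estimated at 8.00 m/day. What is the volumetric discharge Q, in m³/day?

Hydraulic gradient i = Δh / L = 1.19 / 1400 = 0.0008500.
Darcy's law: Q = K · A · i = 8.000 × 363.0 × 0.0008500 = 2.468 m³/day.

2.47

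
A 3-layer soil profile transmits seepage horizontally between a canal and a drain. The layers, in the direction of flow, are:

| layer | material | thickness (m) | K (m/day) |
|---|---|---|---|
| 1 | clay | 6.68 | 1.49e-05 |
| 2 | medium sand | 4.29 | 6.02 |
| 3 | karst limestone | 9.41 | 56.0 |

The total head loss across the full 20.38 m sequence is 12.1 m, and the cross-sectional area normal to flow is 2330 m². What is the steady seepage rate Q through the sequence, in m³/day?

Flow is perpendicular to layering, so the layers act in series and the equivalent K is the thickness-weighted harmonic mean.
Total thickness L = 6.68 + 4.29 + 9.41 = 20.38 m.
Σ(b_i/K_i) = 6.68/1.49e-05 + 4.29/6.02 + 9.41/56.0 = 4.483e+05 d.
K_eq = L / Σ(b_i/K_i) = 20.38 / 4.483e+05 = 4.546e-05 m/day.
Q = K_eq · A · (Δh/L) = 4.546e-05 × 2330 × (12.1/20.38) = 0.06289 m³/day.

0.0629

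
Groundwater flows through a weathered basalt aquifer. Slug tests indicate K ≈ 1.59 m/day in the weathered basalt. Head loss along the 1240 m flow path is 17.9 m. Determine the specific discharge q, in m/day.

Hydraulic gradient i = Δh / L = 17.9 / 1240 = 0.01444.
Specific discharge q = K · i = 1.590 × 0.01444 = 0.02295 m/day.

0.0230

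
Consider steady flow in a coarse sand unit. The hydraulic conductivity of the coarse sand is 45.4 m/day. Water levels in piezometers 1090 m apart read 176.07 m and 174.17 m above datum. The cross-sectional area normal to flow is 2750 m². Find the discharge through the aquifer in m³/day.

218

Hydraulic gradient i = (176.07 − 174.17) / 1090 = 1.9 / 1090 = 0.001743.
Darcy's law: Q = K · A · i = 45.40 × 2750 × 0.001743 = 217.6 m³/day.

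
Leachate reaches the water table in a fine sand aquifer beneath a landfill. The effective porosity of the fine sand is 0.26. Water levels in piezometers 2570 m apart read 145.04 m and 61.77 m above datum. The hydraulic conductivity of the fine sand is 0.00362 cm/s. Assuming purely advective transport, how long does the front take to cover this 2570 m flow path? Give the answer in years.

18.1

Convert K: 0.00362 cm/s × 864 = 3.128 m/day.
Hydraulic gradient i = (145.04 − 61.77) / 2570 = 83.27 / 2570 = 0.03240.
Darcy flux q = K · i = 3.128 × 0.03240 = 0.1013 m/day.
Seepage velocity v = q / n_e = 0.1013 / 0.26 = 0.3898 m/day.
Travel time t = L / v = 2570 / 0.3898 = 6594 days = 18.05 years.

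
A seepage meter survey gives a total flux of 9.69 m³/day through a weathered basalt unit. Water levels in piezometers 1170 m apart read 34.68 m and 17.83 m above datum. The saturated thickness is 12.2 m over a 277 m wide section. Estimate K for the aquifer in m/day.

Cross-sectional area A = 277 × 12.2 = 3379 m².
Hydraulic gradient i = (34.68 − 17.83) / 1170 = 16.85 / 1170 = 0.01440.
From Q = K·A·i, K = Q / (A·i) = 9.69 / (3379 × 0.01440) = 0.1991 m/day.

0.199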